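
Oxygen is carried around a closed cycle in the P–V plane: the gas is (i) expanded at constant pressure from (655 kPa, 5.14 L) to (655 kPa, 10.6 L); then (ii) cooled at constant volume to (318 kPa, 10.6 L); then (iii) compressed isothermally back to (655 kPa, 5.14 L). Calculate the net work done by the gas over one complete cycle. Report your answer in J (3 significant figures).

W_net ≈ 1140 J

Leg (i): W = PΔV = (655)(10.6 − 5.14) = 3576 J.
Leg (ii): W = 0.
Leg (iii): W = PᵢVᵢ ln(V_f/Vᵢ) = (3371) ln(5.14/10.6) = -2440 J.
W_net = 3576 − 2440 = 1137 J.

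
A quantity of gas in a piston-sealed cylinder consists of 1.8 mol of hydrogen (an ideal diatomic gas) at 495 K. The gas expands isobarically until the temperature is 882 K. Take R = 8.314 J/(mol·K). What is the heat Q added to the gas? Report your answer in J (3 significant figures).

Isobaric: W = nRΔT = (1.8)(8.314)(387) = 5792 J.
ΔU = nCᵥΔT with Cᵥ = 5R/2: ΔU = (1.8)(20.79)(387) = 14479 J.
Q = ΔU + W = 14479 + 5792 = 20270 J.

Q ≈ 20300 J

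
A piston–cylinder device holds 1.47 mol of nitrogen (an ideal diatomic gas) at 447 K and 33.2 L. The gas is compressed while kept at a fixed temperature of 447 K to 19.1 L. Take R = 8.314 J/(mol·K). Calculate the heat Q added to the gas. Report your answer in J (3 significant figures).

Q ≈ -3020 J

Isothermal ⇒ ΔU = 0, so Q = W = nRT ln(V₂/V₁).
Q = (1.47)(8.314)(447) ln(19.1/33.2) = 5463 × -0.5529 = -3020 J.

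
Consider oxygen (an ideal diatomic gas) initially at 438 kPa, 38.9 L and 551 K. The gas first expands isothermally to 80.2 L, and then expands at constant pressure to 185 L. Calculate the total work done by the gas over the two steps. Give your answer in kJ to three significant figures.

W_total ≈ 34.6 kJ

Step 1 (isothermal): W = P₁V₁ ln(V₂/V₁) = (17038) ln(80.2/38.9) = 12328 J.
After step 1: P = 212.4 kPa, V = 80.2 L, T = 551 K.
Step 2 (isobaric): W = PΔV = (212.4 kPa)(185 − 80.2 L) = 22264 J.
W_total = 12328 + 22264 = 34592 J.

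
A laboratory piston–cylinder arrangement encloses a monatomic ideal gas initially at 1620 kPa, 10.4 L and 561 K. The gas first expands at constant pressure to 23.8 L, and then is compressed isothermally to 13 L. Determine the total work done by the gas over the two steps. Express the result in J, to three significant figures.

Step 1 (isobaric): W = PΔV = (1620 kPa)(23.8 − 10.4 L) = 21708 J.
After step 1: P = 1620 kPa, V = 23.8 L, T = 1284 K.
Step 2 (isothermal): W = P₁V₁ ln(V₂/V₁) = (38556) ln(13/23.8) = -23316 J.
W_total = 21708 − 23316 = -1608 J.

W_total ≈ -1610 J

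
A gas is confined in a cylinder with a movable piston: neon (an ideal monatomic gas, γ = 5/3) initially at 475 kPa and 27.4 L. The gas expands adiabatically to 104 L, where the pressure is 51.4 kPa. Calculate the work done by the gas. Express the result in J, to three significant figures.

W ≈ 11500 J

Adiabatic: W = (P₁V₁ − P₂V₂)/(γ − 1) with γ = 5/3.
P₁V₁ = 13015 J, P₂V₂ = 5346 J.
W = (13015 − 5346) / 0.6667 = 11504 J.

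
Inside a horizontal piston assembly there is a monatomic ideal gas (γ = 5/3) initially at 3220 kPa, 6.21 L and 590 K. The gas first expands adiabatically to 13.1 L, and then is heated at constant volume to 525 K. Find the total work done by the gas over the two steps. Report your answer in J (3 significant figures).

Step 1 (adiabatic): W = (P₁V₁ − P₂V₂)/(γ−1) = (19996 − 12157)/0.667 = 11759 J.
Step 2 (isochoric): W = 0 (constant volume).
W_total = 11759 + 0 = 11759 J.

W_total ≈ 11800 J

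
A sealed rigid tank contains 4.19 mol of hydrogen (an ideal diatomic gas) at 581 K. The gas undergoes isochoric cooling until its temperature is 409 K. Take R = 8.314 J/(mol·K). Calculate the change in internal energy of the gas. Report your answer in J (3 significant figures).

ΔU ≈ -15000 J

Constant volume ⇒ W = 0, so Q = ΔU = nCᵥΔT with Cᵥ = 5R/2 = 20.79 J/(mol·K).
ΔU = (4.19)(20.79)(409 − 581) = -14979 J.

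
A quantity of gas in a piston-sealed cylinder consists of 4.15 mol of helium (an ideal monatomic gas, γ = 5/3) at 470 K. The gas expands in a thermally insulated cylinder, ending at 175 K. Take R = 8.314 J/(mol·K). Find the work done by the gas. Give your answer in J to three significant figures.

Adiabatic ⇒ Q = 0, so W_by = −ΔU = nCᵥ(T₁ − T₂).
Cᵥ = 3R/2 = 12.47 J/(mol·K).
W = (4.15)(12.47)(470 − 175) = 15268 J.

W ≈ 15300 J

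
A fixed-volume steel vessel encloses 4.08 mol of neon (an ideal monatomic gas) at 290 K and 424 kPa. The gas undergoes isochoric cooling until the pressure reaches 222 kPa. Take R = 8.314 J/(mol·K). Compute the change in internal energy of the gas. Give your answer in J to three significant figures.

ΔU ≈ -7030 J

Constant volume ⇒ W = 0, so Q = ΔU = nCᵥΔT with Cᵥ = 3R/2 = 12.47 J/(mol·K).
At constant V, T₂/T₁ = P₂/P₁ ⇒ ΔT = T₁(P₂/P₁ − 1) = 290·(222/424 − 1) = -138.2 K.
ΔU = (4.08)(12.47)(-138.2) = -7030 J.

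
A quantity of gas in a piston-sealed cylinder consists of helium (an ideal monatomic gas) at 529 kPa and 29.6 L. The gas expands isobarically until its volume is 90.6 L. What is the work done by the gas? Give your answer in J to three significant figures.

W ≈ 32300 J

Isobaric: W = P ΔV.
W = (529 kPa)(90.6 − 29.6 L) = (529)(61) = 32269 J.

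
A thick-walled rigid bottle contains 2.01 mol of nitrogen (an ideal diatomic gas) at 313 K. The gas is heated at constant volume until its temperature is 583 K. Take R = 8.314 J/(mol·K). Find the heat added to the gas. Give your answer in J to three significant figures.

Q ≈ 11300 J

Constant volume ⇒ W = 0, so Q = ΔU = nCᵥΔT with Cᵥ = 5R/2 = 20.79 J/(mol·K).
ΔU = (2.01)(20.79)(583 − 313) = 11280 J.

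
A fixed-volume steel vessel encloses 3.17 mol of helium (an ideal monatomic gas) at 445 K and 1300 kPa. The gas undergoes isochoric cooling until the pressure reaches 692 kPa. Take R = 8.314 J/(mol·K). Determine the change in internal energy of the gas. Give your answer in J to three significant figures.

ΔU ≈ -8230 J

Constant volume ⇒ W = 0, so Q = ΔU = nCᵥΔT with Cᵥ = 3R/2 = 12.47 J/(mol·K).
At constant V, T₂/T₁ = P₂/P₁ ⇒ ΔT = T₁(P₂/P₁ − 1) = 445·(692/1300 − 1) = -208.1 K.
ΔU = (3.17)(12.47)(-208.1) = -8228 J.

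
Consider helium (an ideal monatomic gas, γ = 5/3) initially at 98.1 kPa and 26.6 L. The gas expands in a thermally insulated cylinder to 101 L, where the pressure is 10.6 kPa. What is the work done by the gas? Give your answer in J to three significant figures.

W ≈ 2310 J

Adiabatic: W = (P₁V₁ − P₂V₂)/(γ − 1) with γ = 5/3.
P₁V₁ = 2609 J, P₂V₂ = 1071 J.
W = (2609 − 1071) / 0.6667 = 2308 J.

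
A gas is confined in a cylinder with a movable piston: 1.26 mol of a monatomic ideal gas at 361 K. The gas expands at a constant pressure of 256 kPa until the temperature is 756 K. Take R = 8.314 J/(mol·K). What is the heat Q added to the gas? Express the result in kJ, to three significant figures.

Isobaric: W = nRΔT = (1.26)(8.314)(395) = 4138 J.
ΔU = nCᵥΔT with Cᵥ = 3R/2: ΔU = (1.26)(12.47)(395) = 6207 J.
Q = ΔU + W = 6207 + 4138 = 10345 J.

Q ≈ 10.3 kJ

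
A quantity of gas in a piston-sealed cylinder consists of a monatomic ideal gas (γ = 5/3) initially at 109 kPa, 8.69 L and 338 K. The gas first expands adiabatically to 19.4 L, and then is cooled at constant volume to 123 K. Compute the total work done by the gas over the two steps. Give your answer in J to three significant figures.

W_total ≈ 589 J

Step 1 (adiabatic): W = (P₁V₁ − P₂V₂)/(γ−1) = (947.2 − 554.5)/0.667 = 589 J.
Step 2 (isochoric): W = 0 (constant volume).
W_total = 589 + 0 = 589 J.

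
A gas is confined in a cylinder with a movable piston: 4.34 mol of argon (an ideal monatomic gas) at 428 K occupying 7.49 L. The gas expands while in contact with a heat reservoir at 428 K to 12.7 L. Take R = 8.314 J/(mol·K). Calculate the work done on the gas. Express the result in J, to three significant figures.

Isothermal: W = nRT ln(V₂/V₁).
W = (4.34)(8.314)(428) × ln(12.7/7.49)
  = 15443 × 0.528
W_by_gas = 8155 J; work on gas = −W_by = -8155 J.

W ≈ -8150 J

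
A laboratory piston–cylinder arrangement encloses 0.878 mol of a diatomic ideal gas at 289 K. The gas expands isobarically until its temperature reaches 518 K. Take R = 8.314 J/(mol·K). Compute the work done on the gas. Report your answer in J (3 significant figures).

W ≈ -1670 J

Isobaric: W = P ΔV = nR ΔT.
W = (0.878)(8.314)(518 − 289) = 1672 J.
Work on gas = −W_by = -1672 J.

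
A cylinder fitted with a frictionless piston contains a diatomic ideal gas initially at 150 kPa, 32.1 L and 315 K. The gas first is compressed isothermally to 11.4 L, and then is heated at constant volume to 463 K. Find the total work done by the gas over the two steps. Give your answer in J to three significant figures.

Step 1 (isothermal): W = P₁V₁ ln(V₂/V₁) = (4815) ln(11.4/32.1) = -4985 J.
Step 2 (isochoric): W = 0 (constant volume).
W_total = -4985 + 0 = -4985 J.

W_total ≈ -4980 J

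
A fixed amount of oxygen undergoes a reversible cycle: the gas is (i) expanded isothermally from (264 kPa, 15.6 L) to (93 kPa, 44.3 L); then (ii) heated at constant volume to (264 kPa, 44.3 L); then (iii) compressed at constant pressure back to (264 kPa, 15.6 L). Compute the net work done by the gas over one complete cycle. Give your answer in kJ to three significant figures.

Leg (i): W = PᵢVᵢ ln(V_f/Vᵢ) = (4118) ln(44.3/15.6) = 4298 J.
Leg (ii): W = 0.
Leg (iii): W = PΔV = (264)(15.6 − 44.3) = -7577 J.
W_net = 4298 − 7577 = -3278 J.

W_net ≈ -3.28 kJ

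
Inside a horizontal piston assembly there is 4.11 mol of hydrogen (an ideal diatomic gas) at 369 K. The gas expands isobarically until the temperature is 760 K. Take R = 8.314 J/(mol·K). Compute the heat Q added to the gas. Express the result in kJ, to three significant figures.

Isobaric: W = nRΔT = (4.11)(8.314)(391) = 13361 J.
ΔU = nCᵥΔT with Cᵥ = 5R/2: ΔU = (4.11)(20.79)(391) = 33402 J.
Q = ΔU + W = 33402 + 13361 = 46762 J.

Q ≈ 46.8 kJ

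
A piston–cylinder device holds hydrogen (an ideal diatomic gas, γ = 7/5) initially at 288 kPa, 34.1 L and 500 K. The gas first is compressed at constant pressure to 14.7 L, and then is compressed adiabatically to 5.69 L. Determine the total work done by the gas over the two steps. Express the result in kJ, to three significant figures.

Step 1 (isobaric): W = PΔV = (288 kPa)(14.7 − 34.1 L) = -5587 J.
After step 1: P = 288 kPa, V = 14.7 L, T = 215.5 K.
Step 2 (adiabatic): W = (P₁V₁ − P₂V₂)/(γ−1) = (4234 − 6189)/0.4 = -4887 J.
W_total = -5587 − 4887 = -10475 J.

W_total ≈ -10.5 kJ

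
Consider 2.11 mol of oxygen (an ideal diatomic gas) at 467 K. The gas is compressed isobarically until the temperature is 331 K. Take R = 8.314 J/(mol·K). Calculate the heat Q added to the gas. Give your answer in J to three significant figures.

Isobaric: W = nRΔT = (2.11)(8.314)(-136) = -2386 J.
ΔU = nCᵥΔT with Cᵥ = 5R/2: ΔU = (2.11)(20.79)(-136) = -5964 J.
Q = ΔU + W = -5964 − 2386 = -8350 J.

Q ≈ -8350 J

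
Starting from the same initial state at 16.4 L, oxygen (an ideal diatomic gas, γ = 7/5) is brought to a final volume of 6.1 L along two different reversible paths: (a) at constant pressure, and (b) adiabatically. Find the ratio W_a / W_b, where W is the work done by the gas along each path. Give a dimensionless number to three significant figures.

W_a / W_b ≈ 0.518

Path (a) isobaric: W = P₁(V₂ − V₁) → W_a/(P₁V₁) = -0.628.
Path (b) adiabatic: W = P₁V₁(1 − (V₁/V₂)^(γ−1))/(γ−1) → W_b/(P₁V₁) = -1.213.
W_a / W_b = -0.628 / -1.213 = 0.5177.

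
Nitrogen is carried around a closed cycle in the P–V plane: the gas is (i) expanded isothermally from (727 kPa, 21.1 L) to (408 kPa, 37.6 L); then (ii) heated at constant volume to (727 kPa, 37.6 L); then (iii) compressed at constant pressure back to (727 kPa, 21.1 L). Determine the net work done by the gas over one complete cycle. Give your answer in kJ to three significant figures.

Leg (i): W = PᵢVᵢ ln(V_f/Vᵢ) = (15340) ln(37.6/21.1) = 8862 J.
Leg (ii): W = 0.
Leg (iii): W = PΔV = (727)(21.1 − 37.6) = -11996 J.
W_net = 8862 − 11996 = -3133 J.

W_net ≈ -3.13 kJ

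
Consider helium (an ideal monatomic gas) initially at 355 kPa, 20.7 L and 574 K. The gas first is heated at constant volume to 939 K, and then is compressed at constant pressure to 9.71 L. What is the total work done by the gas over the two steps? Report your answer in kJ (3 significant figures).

W_total ≈ -6.38 kJ

Step 1 (isochoric): W = 0 (constant volume).
After step 1: P = 580.7 kPa (V unchanged).
Step 2 (isobaric): W = PΔV = (580.7 kPa)(9.71 − 20.7 L) = -6382 J.
W_total = 0 − 6382 = -6382 J.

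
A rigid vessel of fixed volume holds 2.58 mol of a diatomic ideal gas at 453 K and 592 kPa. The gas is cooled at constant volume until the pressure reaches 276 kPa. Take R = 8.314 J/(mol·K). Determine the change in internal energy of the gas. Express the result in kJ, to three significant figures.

ΔU ≈ -13.0 kJ

Constant volume ⇒ W = 0, so Q = ΔU = nCᵥΔT with Cᵥ = 5R/2 = 20.79 J/(mol·K).
At constant V, T₂/T₁ = P₂/P₁ ⇒ ΔT = T₁(P₂/P₁ − 1) = 453·(276/592 − 1) = -241.8 K.
ΔU = (2.58)(20.79)(-241.8) = -12967 J.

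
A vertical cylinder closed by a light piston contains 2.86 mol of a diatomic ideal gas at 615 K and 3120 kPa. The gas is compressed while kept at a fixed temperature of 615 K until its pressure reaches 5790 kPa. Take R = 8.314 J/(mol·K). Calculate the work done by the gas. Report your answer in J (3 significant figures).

Isothermal process: W = nRT ln(V₂/V₁) = nRT ln(P₁/P₂).
W = (2.86)(8.314)(615) × ln(3120/5790)
  = 14623 × ln(0.5389) = 14623 × -0.6183
W_by_gas = -9042 J.

W ≈ -9040 J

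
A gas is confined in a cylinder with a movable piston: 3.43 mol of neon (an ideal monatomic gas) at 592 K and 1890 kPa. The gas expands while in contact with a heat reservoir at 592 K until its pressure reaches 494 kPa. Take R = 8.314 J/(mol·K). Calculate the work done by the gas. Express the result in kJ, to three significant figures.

W ≈ 22.7 kJ

Isothermal process: W = nRT ln(V₂/V₁) = nRT ln(P₁/P₂).
W = (3.43)(8.314)(592) × ln(1890/494)
  = 16882 × ln(3.826) = 16882 × 1.342
W_by_gas = 22652 J.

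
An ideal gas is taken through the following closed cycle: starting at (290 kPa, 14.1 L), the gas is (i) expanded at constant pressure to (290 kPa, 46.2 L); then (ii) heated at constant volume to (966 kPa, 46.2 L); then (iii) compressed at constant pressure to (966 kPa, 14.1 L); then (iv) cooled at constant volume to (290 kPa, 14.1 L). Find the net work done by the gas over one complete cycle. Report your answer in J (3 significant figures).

W_net ≈ -21700 J

Constant-volume legs do no work.
W(i) = (290)(46.2 − 14.1) = 9309 J; W(iii) = (966)(14.1 − 46.2) = -31009 J.
W_net = 9309 − 31009 = -21700 J (the counter-clockwise enclosed area).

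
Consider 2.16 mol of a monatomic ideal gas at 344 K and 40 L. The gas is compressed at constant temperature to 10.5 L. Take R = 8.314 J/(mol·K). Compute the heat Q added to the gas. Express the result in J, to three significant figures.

Isothermal ⇒ ΔU = 0, so Q = W = nRT ln(V₂/V₁).
Q = (2.16)(8.314)(344) ln(10.5/40) = 6178 × -1.338 = -8263 J.

Q ≈ -8260 J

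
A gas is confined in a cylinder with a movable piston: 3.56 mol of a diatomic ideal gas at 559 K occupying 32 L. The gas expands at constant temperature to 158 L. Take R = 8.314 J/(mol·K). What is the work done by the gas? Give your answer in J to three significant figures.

Isothermal: W = nRT ln(V₂/V₁).
W = (3.56)(8.314)(559) × ln(158/32)
  = 16545 × 1.597
W_by_gas = 26420 J.

W ≈ 26400 J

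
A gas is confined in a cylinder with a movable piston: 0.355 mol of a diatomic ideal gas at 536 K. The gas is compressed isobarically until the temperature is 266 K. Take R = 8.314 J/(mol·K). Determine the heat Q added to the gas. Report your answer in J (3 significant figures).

Q ≈ -2790 J

Isobaric: W = nRΔT = (0.355)(8.314)(-270) = -796.9 J.
ΔU = nCᵥΔT with Cᵥ = 5R/2: ΔU = (0.355)(20.79)(-270) = -1992 J.
Q = ΔU + W = -1992 − 796.9 = -2789 J.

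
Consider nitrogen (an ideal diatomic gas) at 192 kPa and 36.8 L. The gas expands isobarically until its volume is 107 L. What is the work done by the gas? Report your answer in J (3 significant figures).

Isobaric: W = P ΔV.
W = (192 kPa)(107 − 36.8 L) = (192)(70.2) = 13478 J.

W ≈ 13500 J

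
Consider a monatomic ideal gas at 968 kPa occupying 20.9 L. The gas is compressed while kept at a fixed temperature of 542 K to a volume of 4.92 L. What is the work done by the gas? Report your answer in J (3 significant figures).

W ≈ -29300 J

Isothermal: W = nRT ln(V₂/V₁) = P₁V₁ ln(V₂/V₁).
P₁V₁ = (968 kPa)(20.9 L) = 20231 J.
W = 20231 × ln(4.92/20.9) = 20231 × -1.446
W_by_gas = -29263 J.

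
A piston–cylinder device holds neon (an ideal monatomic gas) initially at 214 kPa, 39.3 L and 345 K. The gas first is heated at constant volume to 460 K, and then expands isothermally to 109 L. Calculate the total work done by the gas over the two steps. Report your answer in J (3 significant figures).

W_total ≈ 11400 J

Step 1 (isochoric): W = 0 (constant volume).
After step 1: P = 285.3 kPa (V unchanged).
Step 2 (isothermal): W = P₁V₁ ln(V₂/V₁) = (11214) ln(109/39.3) = 11439 J.
W_total = 0 + 11439 = 11439 J.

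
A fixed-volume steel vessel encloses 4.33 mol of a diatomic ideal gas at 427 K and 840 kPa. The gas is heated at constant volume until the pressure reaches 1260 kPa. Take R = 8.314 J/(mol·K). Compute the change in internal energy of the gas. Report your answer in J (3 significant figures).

ΔU ≈ 19200 J

Constant volume ⇒ W = 0, so Q = ΔU = nCᵥΔT with Cᵥ = 5R/2 = 20.79 J/(mol·K).
At constant V, T₂/T₁ = P₂/P₁ ⇒ ΔT = T₁(P₂/P₁ − 1) = 427·(1260/840 − 1) = 213.5 K.
ΔU = (4.33)(20.79)(213.5) = 19215 J.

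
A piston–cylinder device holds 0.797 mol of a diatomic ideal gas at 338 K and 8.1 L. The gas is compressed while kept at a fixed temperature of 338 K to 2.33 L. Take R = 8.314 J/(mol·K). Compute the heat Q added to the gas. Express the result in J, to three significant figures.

Isothermal ⇒ ΔU = 0, so Q = W = nRT ln(V₂/V₁).
Q = (0.797)(8.314)(338) ln(2.33/8.1) = 2240 × -1.246 = -2791 J.

Q ≈ -2790 J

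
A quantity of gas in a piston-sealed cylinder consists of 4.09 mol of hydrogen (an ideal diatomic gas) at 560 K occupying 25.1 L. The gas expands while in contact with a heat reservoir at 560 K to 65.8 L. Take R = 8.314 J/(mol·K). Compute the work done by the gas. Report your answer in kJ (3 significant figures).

Isothermal: W = nRT ln(V₂/V₁).
W = (4.09)(8.314)(560) × ln(65.8/25.1)
  = 19042 × 0.9638
W_by_gas = 18352 J.

W ≈ 18.4 kJ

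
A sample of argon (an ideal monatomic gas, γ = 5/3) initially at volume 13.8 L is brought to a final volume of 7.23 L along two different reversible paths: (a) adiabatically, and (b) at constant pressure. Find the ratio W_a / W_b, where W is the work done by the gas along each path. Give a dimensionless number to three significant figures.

Path (a) adiabatic: W = P₁V₁(1 − (V₁/V₂)^(γ−1))/(γ−1) → W_a/(P₁V₁) = -0.8081.
Path (b) isobaric: W = P₁(V₂ − V₁) → W_b/(P₁V₁) = -0.4761.
W_a / W_b = -0.8081 / -0.4761 = 1.697.

W_a / W_b ≈ 1.70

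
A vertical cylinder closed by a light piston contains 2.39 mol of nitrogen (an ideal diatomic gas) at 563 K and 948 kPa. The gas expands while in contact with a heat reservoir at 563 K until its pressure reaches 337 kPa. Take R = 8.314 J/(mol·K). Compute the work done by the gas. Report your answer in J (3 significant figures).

W ≈ 11600 J

Isothermal process: W = nRT ln(V₂/V₁) = nRT ln(P₁/P₂).
W = (2.39)(8.314)(563) × ln(948/337)
  = 11187 × ln(2.813) = 11187 × 1.034
W_by_gas = 11570 J.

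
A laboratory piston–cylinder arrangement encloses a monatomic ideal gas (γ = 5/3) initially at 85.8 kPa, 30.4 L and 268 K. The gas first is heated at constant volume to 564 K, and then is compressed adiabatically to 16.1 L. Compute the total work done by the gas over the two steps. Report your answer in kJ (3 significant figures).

W_total ≈ -4.34 kJ

Step 1 (isochoric): W = 0 (constant volume).
After step 1: P = 180.6 kPa (V unchanged).
Step 2 (adiabatic): W = (P₁V₁ − P₂V₂)/(γ−1) = (5489 − 8386)/0.667 = -4345 J.
W_total = 0 − 4345 = -4345 J.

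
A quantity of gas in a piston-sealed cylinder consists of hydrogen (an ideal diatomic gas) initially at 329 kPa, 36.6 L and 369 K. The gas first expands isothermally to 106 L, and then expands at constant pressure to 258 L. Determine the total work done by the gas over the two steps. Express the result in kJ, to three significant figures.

W_total ≈ 30.1 kJ

Step 1 (isothermal): W = P₁V₁ ln(V₂/V₁) = (12041) ln(106/36.6) = 12805 J.
After step 1: P = 113.6 kPa, V = 106 L, T = 369 K.
Step 2 (isobaric): W = PΔV = (113.6 kPa)(258 − 106 L) = 17267 J.
W_total = 12805 + 17267 = 30072 J.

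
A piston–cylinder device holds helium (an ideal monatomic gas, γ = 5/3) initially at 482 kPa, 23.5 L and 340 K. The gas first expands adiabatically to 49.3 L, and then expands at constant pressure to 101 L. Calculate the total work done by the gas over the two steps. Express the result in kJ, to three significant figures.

Step 1 (adiabatic): W = (P₁V₁ − P₂V₂)/(γ−1) = (11327 − 6912)/0.667 = 6623 J.
After step 1: P = 140.2 kPa, V = 49.3 L, T = 207.5 K.
Step 2 (isobaric): W = PΔV = (140.2 kPa)(101 − 49.3 L) = 7248 J.
W_total = 6623 + 7248 = 13871 J.

W_total ≈ 13.9 kJ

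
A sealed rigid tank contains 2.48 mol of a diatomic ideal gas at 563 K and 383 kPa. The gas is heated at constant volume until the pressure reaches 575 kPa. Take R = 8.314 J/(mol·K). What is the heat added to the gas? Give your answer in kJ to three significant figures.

Q ≈ 14.5 kJ

Constant volume ⇒ W = 0, so Q = ΔU = nCᵥΔT with Cᵥ = 5R/2 = 20.79 J/(mol·K).
At constant V, T₂/T₁ = P₂/P₁ ⇒ ΔT = T₁(P₂/P₁ − 1) = 563·(575/383 − 1) = 282.2 K.
ΔU = (2.48)(20.79)(282.2) = 14548 J.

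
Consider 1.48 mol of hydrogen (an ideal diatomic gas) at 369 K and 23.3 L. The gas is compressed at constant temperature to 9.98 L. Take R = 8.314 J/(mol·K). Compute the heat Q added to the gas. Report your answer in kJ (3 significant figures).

Q ≈ -3.85 kJ

Isothermal ⇒ ΔU = 0, so Q = W = nRT ln(V₂/V₁).
Q = (1.48)(8.314)(369) ln(9.98/23.3) = 4540 × -0.8479 = -3850 J.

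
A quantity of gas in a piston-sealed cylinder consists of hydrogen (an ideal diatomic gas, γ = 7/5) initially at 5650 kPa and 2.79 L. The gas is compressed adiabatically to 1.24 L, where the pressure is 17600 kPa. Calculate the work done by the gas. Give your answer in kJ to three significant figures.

Adiabatic: W = (P₁V₁ − P₂V₂)/(γ − 1) with γ = 7/5.
P₁V₁ = 15764 J, P₂V₂ = 21824 J.
W = (15764 − 21824) / 0.4 = -15151 J.

W ≈ -15.2 kJ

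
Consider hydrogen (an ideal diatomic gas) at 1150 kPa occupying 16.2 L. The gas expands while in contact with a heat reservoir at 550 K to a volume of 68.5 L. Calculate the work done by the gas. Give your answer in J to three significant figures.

W ≈ 26900 J

Isothermal: W = nRT ln(V₂/V₁) = P₁V₁ ln(V₂/V₁).
P₁V₁ = (1150 kPa)(16.2 L) = 18630 J.
W = 18630 × ln(68.5/16.2) = 18630 × 1.442
W_by_gas = 26861 J.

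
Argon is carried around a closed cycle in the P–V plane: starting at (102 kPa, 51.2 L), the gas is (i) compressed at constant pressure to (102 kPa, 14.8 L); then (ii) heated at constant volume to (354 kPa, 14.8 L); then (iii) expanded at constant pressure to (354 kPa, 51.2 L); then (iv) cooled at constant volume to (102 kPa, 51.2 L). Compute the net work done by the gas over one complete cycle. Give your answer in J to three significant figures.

Constant-volume legs do no work.
W(i) = (102)(14.8 − 51.2) = -3713 J; W(iii) = (354)(51.2 − 14.8) = 12886 J.
W_net = -3713 + 12886 = 9173 J (the clockwise enclosed area).

W_net ≈ 9170 J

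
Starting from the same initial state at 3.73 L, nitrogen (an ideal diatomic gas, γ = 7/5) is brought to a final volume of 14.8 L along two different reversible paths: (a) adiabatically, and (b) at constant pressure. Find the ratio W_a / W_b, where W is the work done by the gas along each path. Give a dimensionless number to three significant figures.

Path (a) adiabatic: W = P₁V₁(1 − (V₁/V₂)^(γ−1))/(γ−1) → W_a/(P₁V₁) = 1.059.
Path (b) isobaric: W = P₁(V₂ − V₁) → W_b/(P₁V₁) = 2.968.
W_a / W_b = 1.059 / 2.968 = 0.357.

W_a / W_b ≈ 0.357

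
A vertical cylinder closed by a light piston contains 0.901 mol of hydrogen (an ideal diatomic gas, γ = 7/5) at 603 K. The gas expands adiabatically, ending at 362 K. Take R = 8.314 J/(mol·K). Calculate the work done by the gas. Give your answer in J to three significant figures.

Adiabatic ⇒ Q = 0, so W_by = −ΔU = nCᵥ(T₁ − T₂).
Cᵥ = 5R/2 = 20.79 J/(mol·K).
W = (0.901)(20.79)(603 − 362) = 4513 J.

W ≈ 4510 J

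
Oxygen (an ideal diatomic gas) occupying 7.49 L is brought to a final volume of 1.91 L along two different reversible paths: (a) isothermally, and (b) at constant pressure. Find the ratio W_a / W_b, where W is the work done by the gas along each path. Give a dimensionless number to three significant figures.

W_a / W_b ≈ 1.83

Path (a) isothermal: W = P₁V₁ ln(V₂/V₁) → W_a/(P₁V₁) = -1.366.
Path (b) isobaric: W = P₁(V₂ − V₁) → W_b/(P₁V₁) = -0.745.
W_a / W_b = -1.366 / -0.745 = 1.834.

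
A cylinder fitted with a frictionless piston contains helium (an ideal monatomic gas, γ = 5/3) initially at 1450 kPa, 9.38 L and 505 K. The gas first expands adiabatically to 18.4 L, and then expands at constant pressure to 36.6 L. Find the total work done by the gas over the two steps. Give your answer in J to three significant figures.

Step 1 (adiabatic): W = (P₁V₁ − P₂V₂)/(γ−1) = (13601 − 8679)/0.667 = 7382 J.
After step 1: P = 471.7 kPa, V = 18.4 L, T = 322.3 K.
Step 2 (isobaric): W = PΔV = (471.7 kPa)(36.6 − 18.4 L) = 8585 J.
W_total = 7382 + 8585 = 15967 J.

W_total ≈ 16000 J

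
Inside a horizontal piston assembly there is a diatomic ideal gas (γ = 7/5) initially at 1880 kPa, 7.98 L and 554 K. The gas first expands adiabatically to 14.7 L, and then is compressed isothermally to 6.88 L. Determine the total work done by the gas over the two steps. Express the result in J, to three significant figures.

Step 1 (adiabatic): W = (P₁V₁ − P₂V₂)/(γ−1) = (15002 − 11750)/0.4 = 8131 J.
After step 1: P = 799.3 kPa, V = 14.7 L, T = 433.9 K.
Step 2 (isothermal): W = P₁V₁ ln(V₂/V₁) = (11750) ln(6.88/14.7) = -8921 J.
W_total = 8131 − 8921 = -789.7 J.

W_total ≈ -790 J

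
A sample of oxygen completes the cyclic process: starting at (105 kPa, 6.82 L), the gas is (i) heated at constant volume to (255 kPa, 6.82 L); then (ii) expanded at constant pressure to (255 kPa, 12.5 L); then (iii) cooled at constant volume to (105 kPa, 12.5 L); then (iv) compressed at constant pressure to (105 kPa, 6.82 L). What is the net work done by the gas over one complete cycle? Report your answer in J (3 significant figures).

W_net ≈ 852 J

Constant-volume legs do no work.
W(ii) = (255)(12.5 − 6.82) = 1448 J; W(iv) = (105)(6.82 − 12.5) = -596.4 J.
W_net = 1448 − 596.4 = 852 J (the clockwise enclosed area).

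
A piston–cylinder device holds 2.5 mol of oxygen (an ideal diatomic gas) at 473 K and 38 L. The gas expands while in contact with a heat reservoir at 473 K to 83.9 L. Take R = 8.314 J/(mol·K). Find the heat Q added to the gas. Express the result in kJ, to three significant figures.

Q ≈ 7.79 kJ

Isothermal ⇒ ΔU = 0, so Q = W = nRT ln(V₂/V₁).
Q = (2.5)(8.314)(473) ln(83.9/38) = 9831 × 0.792 = 7787 J.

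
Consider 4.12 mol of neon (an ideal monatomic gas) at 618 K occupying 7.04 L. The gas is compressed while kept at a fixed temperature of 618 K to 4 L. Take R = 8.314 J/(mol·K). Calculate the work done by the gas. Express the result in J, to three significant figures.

W ≈ -12000 J

Isothermal: W = nRT ln(V₂/V₁).
W = (4.12)(8.314)(618) × ln(4/7.04)
  = 21169 × -0.5653
W_by_gas = -11967 J.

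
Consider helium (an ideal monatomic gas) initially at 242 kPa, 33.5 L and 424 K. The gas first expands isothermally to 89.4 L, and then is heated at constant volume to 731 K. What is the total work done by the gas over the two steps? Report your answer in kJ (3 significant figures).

Step 1 (isothermal): W = P₁V₁ ln(V₂/V₁) = (8107) ln(89.4/33.5) = 7958 J.
Step 2 (isochoric): W = 0 (constant volume).
W_total = 7958 + 0 = 7958 J.

W_total ≈ 7.96 kJ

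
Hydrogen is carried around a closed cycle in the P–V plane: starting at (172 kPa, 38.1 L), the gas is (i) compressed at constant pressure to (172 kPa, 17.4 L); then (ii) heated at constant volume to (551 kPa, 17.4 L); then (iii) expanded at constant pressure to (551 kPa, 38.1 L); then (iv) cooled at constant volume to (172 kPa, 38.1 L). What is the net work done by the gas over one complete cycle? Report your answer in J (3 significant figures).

Constant-volume legs do no work.
W(i) = (172)(17.4 − 38.1) = -3560 J; W(iii) = (551)(38.1 − 17.4) = 11406 J.
W_net = -3560 + 11406 = 7845 J (the clockwise enclosed area).

W_net ≈ 7850 J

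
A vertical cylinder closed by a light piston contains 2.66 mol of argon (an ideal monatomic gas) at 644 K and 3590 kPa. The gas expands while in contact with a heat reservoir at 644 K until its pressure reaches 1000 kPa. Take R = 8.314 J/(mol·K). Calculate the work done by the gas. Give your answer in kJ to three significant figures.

W ≈ 18.2 kJ

Isothermal process: W = nRT ln(V₂/V₁) = nRT ln(P₁/P₂).
W = (2.66)(8.314)(644) × ln(3590/1000)
  = 14242 × ln(3.59) = 14242 × 1.278
W_by_gas = 18204 J.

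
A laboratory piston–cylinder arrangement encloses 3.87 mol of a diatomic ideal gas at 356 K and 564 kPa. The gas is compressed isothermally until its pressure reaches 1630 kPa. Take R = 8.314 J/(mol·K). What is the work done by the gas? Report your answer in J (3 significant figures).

Isothermal process: W = nRT ln(V₂/V₁) = nRT ln(P₁/P₂).
W = (3.87)(8.314)(356) × ln(564/1630)
  = 11454 × ln(0.346) = 11454 × -1.061
W_by_gas = -12156 J.

W ≈ -12200 J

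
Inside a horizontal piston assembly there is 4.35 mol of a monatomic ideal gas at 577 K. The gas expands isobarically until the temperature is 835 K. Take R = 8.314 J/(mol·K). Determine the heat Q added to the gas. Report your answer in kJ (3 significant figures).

Q ≈ 23.3 kJ

Isobaric: W = nRΔT = (4.35)(8.314)(258) = 9331 J.
ΔU = nCᵥΔT with Cᵥ = 3R/2: ΔU = (4.35)(12.47)(258) = 13996 J.
Q = ΔU + W = 13996 + 9331 = 23327 J.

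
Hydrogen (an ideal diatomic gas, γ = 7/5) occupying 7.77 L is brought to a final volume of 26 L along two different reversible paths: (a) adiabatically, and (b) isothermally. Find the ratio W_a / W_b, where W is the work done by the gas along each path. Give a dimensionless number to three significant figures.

W_a / W_b ≈ 0.793

Path (a) adiabatic: W = P₁V₁(1 − (V₁/V₂)^(γ−1))/(γ−1) → W_a/(P₁V₁) = 0.9579.
Path (b) isothermal: W = P₁V₁ ln(V₂/V₁) → W_b/(P₁V₁) = 1.208.
W_a / W_b = 0.9579 / 1.208 = 0.7931.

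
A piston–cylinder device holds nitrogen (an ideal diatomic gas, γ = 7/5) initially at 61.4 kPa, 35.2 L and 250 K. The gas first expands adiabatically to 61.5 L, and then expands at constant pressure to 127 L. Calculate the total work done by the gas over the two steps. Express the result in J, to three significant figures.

W_total ≈ 2920 J

Step 1 (adiabatic): W = (P₁V₁ − P₂V₂)/(γ−1) = (2161 − 1729)/0.4 = 1081 J.
After step 1: P = 28.11 kPa, V = 61.5 L, T = 200 K.
Step 2 (isobaric): W = PΔV = (28.11 kPa)(127 − 61.5 L) = 1841 J.
W_total = 1081 + 1841 = 2922 J.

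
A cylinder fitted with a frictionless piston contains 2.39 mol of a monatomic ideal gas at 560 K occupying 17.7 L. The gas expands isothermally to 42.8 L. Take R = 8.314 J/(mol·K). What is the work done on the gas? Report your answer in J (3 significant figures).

W ≈ -9830 J

Isothermal: W = nRT ln(V₂/V₁).
W = (2.39)(8.314)(560) × ln(42.8/17.7)
  = 11127 × 0.883
W_by_gas = 9825 J; work on gas = −W_by = -9825 J.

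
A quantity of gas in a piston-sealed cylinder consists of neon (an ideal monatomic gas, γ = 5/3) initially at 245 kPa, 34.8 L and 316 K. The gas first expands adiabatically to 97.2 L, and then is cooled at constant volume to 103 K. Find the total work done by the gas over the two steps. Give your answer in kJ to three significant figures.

W_total ≈ 6.34 kJ

Step 1 (adiabatic): W = (P₁V₁ − P₂V₂)/(γ−1) = (8526 − 4299)/0.667 = 6341 J.
Step 2 (isochoric): W = 0 (constant volume).
W_total = 6341 + 0 = 6341 J.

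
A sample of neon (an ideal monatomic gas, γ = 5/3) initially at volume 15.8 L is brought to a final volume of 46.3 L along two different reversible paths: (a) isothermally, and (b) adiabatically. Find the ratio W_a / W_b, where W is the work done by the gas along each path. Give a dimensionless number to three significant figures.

W_a / W_b ≈ 1.40

Path (a) isothermal: W = P₁V₁ ln(V₂/V₁) → W_a/(P₁V₁) = 1.075.
Path (b) adiabatic: W = P₁V₁(1 − (V₁/V₂)^(γ−1))/(γ−1) → W_b/(P₁V₁) = 0.7675.
W_a / W_b = 1.075 / 0.7675 = 1.401.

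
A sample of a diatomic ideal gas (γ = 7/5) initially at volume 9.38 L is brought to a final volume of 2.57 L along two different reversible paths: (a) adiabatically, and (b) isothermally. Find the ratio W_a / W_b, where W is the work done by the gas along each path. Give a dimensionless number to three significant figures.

W_a / W_b ≈ 1.31

Path (a) adiabatic: W = P₁V₁(1 − (V₁/V₂)^(γ−1))/(γ−1) → W_a/(P₁V₁) = -1.696.
Path (b) isothermal: W = P₁V₁ ln(V₂/V₁) → W_b/(P₁V₁) = -1.295.
W_a / W_b = -1.696 / -1.295 = 1.31.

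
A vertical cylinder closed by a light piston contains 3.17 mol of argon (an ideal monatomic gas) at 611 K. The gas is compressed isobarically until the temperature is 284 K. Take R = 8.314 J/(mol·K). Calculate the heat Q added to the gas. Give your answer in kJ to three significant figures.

Q ≈ -21.5 kJ

Isobaric: W = nRΔT = (3.17)(8.314)(-327) = -8618 J.
ΔU = nCᵥΔT with Cᵥ = 3R/2: ΔU = (3.17)(12.47)(-327) = -12927 J.
Q = ΔU + W = -12927 − 8618 = -21546 J.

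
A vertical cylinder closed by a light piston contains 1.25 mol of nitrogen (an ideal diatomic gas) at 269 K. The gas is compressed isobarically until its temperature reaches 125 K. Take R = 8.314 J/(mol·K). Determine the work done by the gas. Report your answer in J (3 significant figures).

W ≈ -1500 J

Isobaric: W = P ΔV = nR ΔT.
W = (1.25)(8.314)(125 − 269) = -1497 J.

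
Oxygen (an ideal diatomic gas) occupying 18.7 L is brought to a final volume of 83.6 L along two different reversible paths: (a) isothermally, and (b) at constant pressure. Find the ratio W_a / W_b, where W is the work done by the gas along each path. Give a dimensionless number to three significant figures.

Path (a) isothermal: W = P₁V₁ ln(V₂/V₁) → W_a/(P₁V₁) = 1.498.
Path (b) isobaric: W = P₁(V₂ − V₁) → W_b/(P₁V₁) = 3.471.
W_a / W_b = 1.498 / 3.471 = 0.4315.

W_a / W_b ≈ 0.431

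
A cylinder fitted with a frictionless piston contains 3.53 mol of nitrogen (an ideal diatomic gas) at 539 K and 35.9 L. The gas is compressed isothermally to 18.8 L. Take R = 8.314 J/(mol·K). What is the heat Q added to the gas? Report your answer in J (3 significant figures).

Q ≈ -10200 J

Isothermal ⇒ ΔU = 0, so Q = W = nRT ln(V₂/V₁).
Q = (3.53)(8.314)(539) ln(18.8/35.9) = 15819 × -0.6469 = -10233 J.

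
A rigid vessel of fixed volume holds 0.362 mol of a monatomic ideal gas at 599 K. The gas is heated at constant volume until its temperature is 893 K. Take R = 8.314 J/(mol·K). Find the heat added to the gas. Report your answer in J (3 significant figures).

Constant volume ⇒ W = 0, so Q = ΔU = nCᵥΔT with Cᵥ = 3R/2 = 12.47 J/(mol·K).
ΔU = (0.362)(12.47)(893 − 599) = 1327 J.

Q ≈ 1330 J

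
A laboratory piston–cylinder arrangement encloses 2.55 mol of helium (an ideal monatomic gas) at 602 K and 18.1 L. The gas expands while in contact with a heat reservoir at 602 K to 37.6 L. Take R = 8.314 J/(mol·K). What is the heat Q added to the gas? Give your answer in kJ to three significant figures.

Q ≈ 9.33 kJ

Isothermal ⇒ ΔU = 0, so Q = W = nRT ln(V₂/V₁).
Q = (2.55)(8.314)(602) ln(37.6/18.1) = 12763 × 0.7311 = 9331 J.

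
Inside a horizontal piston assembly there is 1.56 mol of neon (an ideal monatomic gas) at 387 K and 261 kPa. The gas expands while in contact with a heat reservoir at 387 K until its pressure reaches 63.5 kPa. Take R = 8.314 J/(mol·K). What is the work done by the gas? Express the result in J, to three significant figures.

W ≈ 7090 J

Isothermal process: W = nRT ln(V₂/V₁) = nRT ln(P₁/P₂).
W = (1.56)(8.314)(387) × ln(261/63.5)
  = 5019 × ln(4.11) = 5019 × 1.413
W_by_gas = 7095 J.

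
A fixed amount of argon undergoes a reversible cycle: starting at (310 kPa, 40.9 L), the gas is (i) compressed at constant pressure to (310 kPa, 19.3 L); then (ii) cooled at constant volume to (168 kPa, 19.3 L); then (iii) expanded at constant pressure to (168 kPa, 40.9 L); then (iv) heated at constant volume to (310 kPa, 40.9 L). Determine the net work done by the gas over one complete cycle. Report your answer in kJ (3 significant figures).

Constant-volume legs do no work.
W(i) = (310)(19.3 − 40.9) = -6696 J; W(iii) = (168)(40.9 − 19.3) = 3629 J.
W_net = -6696 + 3629 = -3067 J (the counter-clockwise enclosed area).

W_net ≈ -3.07 kJ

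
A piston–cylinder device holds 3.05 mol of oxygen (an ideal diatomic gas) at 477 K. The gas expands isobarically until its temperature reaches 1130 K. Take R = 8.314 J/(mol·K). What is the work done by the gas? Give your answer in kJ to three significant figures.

Isobaric: W = P ΔV = nR ΔT.
W = (3.05)(8.314)(1130 − 477) = 16559 J.

W ≈ 16.6 kJ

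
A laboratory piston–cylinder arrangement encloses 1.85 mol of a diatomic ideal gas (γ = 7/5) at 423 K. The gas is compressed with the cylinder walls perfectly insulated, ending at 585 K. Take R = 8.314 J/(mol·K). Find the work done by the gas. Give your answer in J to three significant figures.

W ≈ -6230 J

Adiabatic ⇒ Q = 0, so W_by = −ΔU = nCᵥ(T₁ − T₂).
Cᵥ = 5R/2 = 20.79 J/(mol·K).
W = (1.85)(20.79)(423 − 585) = -6229 J.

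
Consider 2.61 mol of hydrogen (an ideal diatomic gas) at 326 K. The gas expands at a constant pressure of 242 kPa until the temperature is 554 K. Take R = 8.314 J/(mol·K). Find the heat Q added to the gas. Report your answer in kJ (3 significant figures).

Isobaric: W = nRΔT = (2.61)(8.314)(228) = 4947 J.
ΔU = nCᵥΔT with Cᵥ = 5R/2: ΔU = (2.61)(20.79)(228) = 12369 J.
Q = ΔU + W = 12369 + 4947 = 17316 J.

Q ≈ 17.3 kJ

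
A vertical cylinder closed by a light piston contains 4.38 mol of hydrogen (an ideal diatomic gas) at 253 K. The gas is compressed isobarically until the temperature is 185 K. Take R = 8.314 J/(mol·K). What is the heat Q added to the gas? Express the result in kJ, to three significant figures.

Q ≈ -8.67 kJ

Isobaric: W = nRΔT = (4.38)(8.314)(-68) = -2476 J.
ΔU = nCᵥΔT with Cᵥ = 5R/2: ΔU = (4.38)(20.79)(-68) = -6191 J.
Q = ΔU + W = -6191 − 2476 = -8667 J.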